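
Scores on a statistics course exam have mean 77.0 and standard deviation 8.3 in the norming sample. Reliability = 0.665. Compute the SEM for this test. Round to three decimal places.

SEM = SD · √(1 − ρ) = 8.3 × √0.335 = 8.3 × 0.5788 = 4.8040

4.804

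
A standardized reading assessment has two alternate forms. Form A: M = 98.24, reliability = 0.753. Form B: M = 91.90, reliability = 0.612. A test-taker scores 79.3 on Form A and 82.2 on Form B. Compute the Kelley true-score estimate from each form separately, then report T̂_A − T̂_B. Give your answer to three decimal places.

T̂_A = 0.753(79.3) + 0.247(98.24) = 83.97818
T̂_B = 0.612(82.2) + 0.388(91.90) = 85.96360
T̂_A − T̂_B = -1.98542

-1.985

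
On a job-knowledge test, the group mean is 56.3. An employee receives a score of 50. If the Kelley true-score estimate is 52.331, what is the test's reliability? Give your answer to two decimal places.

T̂ = ρX + (1 − ρ)μ  ⇒  T̂ − μ = ρ(X − μ)
ρ = (T̂ − μ)/(X − μ) = (52.331 − 56.3) / (50 − 56.3) = -3.969 / -6.3 = 0.6300

0.63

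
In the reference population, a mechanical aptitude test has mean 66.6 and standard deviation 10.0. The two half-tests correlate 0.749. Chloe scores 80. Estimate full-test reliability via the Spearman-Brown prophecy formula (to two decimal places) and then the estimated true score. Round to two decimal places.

Spearman-Brown: ρ = 2r/(1 + r) = 2(0.749)/(1 + 0.749) = 1.4980/1.749 = 0.8565 → 0.86
T̂ = 0.86(80) + 0.14(66.6) = 68.80 + 9.324 = 78.124 → 78.12

78.12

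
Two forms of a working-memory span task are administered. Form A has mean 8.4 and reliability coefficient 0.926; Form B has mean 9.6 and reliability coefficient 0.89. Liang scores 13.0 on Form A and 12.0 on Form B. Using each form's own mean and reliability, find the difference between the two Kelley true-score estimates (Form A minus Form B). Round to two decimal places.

T̂_A = 0.926(13.0) + 0.074(8.4) = 12.6596
T̂_B = 0.89(12.0) + 0.11(9.6) = 11.7360
T̂_A − T̂_B = 0.9236

0.92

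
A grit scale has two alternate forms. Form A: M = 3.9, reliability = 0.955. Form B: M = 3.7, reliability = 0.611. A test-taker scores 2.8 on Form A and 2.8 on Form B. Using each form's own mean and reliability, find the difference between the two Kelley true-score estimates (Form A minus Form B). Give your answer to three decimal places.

-0.301

T̂_A = 0.955(2.8) + 0.045(3.9) = 2.84950
T̂_B = 0.611(2.8) + 0.389(3.7) = 3.15010
T̂_A − T̂_B = -0.30060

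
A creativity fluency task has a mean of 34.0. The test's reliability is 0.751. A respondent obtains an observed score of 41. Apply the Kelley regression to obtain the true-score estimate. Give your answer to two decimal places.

T̂ = ρX + (1 − ρ)μ
  = 0.751 × 41 + 0.249 × 34.0
  = 30.791 + 8.4660
  = 39.257
  ≈ 39.26

39.26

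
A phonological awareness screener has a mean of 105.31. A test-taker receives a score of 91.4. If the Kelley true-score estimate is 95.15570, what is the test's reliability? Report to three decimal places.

T̂ = ρX + (1 − ρ)μ  ⇒  T̂ − μ = ρ(X − μ)
ρ = (T̂ − μ)/(X − μ) = (95.15570 − 105.31) / (91.4 − 105.31) = -10.15430 / -13.91 = 0.73000

0.730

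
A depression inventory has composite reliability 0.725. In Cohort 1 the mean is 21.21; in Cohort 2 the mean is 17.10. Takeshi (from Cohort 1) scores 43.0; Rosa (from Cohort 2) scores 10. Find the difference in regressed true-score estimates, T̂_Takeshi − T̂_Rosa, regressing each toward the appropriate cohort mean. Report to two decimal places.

25.06

T̂_Takeshi = 0.725(43.0) + 0.275(21.21) = 37.0078
T̂_Rosa = 0.725(10) + 0.275(17.10) = 11.9525
Difference = 37.0078 − 11.9525 = 25.0553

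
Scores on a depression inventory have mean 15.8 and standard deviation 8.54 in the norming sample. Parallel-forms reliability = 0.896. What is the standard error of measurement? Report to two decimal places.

SEM = SD · √(1 − ρ) = 8.54 × √0.104 = 8.54 × 0.3225 = 2.754

2.75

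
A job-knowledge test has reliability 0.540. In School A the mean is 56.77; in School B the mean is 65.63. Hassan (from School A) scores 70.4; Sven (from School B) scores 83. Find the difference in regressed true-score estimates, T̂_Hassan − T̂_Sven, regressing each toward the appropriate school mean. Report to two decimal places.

T̂_Hassan = 0.540(70.4) + 0.460(56.77) = 64.1302
T̂_Sven = 0.540(83) + 0.460(65.63) = 75.0098
Difference = 64.1302 − 75.0098 = -10.8796

-10.88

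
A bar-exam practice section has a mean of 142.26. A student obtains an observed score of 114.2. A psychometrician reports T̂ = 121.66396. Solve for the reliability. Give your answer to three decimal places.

T̂ = ρX + (1 − ρ)μ  ⇒  T̂ − μ = ρ(X − μ)
ρ = (T̂ − μ)/(X − μ) = (121.66396 − 142.26) / (114.2 − 142.26) = -20.59604 / -28.06 = 0.73400

0.734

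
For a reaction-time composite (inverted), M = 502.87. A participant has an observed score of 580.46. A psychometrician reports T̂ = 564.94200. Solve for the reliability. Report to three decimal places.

0.800

T̂ = ρX + (1 − ρ)μ  ⇒  T̂ − μ = ρ(X − μ)
ρ = (T̂ − μ)/(X − μ) = (564.94200 − 502.87) / (580.46 − 502.87) = 62.07200 / 77.59 = 0.80000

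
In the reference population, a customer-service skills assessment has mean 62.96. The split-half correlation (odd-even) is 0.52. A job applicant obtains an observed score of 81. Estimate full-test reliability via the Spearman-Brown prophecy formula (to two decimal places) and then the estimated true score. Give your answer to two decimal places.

Spearman-Brown: ρ = 2r/(1 + r) = 2(0.52)/(1 + 0.52) = 1.040/1.52 = 0.6842 → 0.68
T̂ = 0.68(81) + 0.32(62.96) = 55.08 + 20.1472 = 75.227 → 75.23

75.23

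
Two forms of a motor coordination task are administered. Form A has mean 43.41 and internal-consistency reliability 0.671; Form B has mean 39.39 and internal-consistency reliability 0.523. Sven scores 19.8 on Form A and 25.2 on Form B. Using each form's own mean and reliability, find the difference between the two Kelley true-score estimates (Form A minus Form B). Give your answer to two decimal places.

-4.40

T̂_A = 0.671(19.8) + 0.329(43.41) = 27.5677
T̂_B = 0.523(25.2) + 0.477(39.39) = 31.9686
T̂_A − T̂_B = -4.4009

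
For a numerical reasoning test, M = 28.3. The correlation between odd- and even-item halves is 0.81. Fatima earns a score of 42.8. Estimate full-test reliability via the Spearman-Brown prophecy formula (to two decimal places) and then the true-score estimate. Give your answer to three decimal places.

Spearman-Brown: ρ = 2r/(1 + r) = 2(0.81)/(1 + 0.81) = 1.620/1.81 = 0.8950 → 0.90
T̂ = 0.90(42.8) + 0.10(28.3) = 38.520 + 2.830 = 41.3500 → 41.350

41.350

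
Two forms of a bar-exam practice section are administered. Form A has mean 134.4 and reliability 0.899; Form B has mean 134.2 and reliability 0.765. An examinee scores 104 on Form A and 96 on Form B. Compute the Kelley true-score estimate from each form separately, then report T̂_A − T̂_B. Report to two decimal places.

T̂_A = 0.899(104) + 0.101(134.4) = 107.0704
T̂_B = 0.765(96) + 0.235(134.2) = 104.9770
T̂_A − T̂_B = 2.0934

2.09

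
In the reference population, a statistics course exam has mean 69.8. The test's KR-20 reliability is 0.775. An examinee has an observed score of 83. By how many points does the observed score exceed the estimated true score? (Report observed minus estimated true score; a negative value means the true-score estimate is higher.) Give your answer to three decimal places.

T̂ = 0.775(83) + 0.225(69.8) = 64.325 + 15.7050 = 80.03000 → 80.0300
X − T̂ = 83 − 80.0300 = 2.9700 → 2.970

2.970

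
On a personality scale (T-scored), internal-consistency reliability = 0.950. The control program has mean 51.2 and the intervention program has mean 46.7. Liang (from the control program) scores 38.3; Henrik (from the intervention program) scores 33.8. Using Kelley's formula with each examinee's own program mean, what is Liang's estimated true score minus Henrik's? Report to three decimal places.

T̂_Liang = 0.950(38.3) + 0.050(51.2) = 38.94500
T̂_Henrik = 0.950(33.8) + 0.050(46.7) = 34.44500
Difference = 38.94500 − 34.44500 = 4.50000

4.500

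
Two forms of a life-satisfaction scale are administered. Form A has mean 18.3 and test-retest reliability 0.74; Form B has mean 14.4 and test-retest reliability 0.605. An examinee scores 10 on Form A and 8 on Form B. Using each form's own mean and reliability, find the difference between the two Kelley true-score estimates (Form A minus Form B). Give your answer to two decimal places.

1.63

T̂_A = 0.74(10) + 0.26(18.3) = 12.1580
T̂_B = 0.605(8) + 0.395(14.4) = 10.5280
T̂_A − T̂_B = 1.6300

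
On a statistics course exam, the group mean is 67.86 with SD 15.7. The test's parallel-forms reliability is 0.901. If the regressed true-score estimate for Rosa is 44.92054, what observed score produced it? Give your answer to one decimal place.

T̂ = ρX + (1 − ρ)μ  ⇒  X = (T̂ − (1 − ρ)μ) / ρ
X = (44.92054 − 0.099 × 67.86) / 0.901 = (44.92054 − 6.71814) / 0.901 = 38.20240 / 0.901 = 42.400

42.4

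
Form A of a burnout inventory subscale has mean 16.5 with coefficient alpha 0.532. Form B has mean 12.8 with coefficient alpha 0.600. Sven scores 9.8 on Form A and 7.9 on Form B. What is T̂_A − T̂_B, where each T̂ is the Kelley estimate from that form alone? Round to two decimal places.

3.08

T̂_A = 0.532(9.8) + 0.468(16.5) = 12.9356
T̂_B = 0.600(7.9) + 0.400(12.8) = 9.8600
T̂_A − T̂_B = 3.0756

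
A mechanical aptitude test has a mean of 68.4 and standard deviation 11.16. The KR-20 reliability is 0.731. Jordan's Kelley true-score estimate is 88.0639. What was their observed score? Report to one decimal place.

95.3

T̂ = ρX + (1 − ρ)μ  ⇒  X = (T̂ − (1 − ρ)μ) / ρ
X = (88.0639 − 0.269 × 68.4) / 0.731 = (88.0639 − 18.3996) / 0.731 = 69.6643 / 0.731 = 95.300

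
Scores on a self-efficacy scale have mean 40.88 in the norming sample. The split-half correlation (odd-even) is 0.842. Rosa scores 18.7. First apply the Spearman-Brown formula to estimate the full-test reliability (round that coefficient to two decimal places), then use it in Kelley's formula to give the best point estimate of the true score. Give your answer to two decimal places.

Spearman-Brown: ρ = 2r/(1 + r) = 2(0.842)/(1 + 0.842) = 1.6840/1.842 = 0.9142 → 0.91
Weight the observed score by reliability and the mean by (1 − reliability): T̂ = 0.91·18.7 + 0.09·40.88 = 17.017 + 3.6792 = 20.696.

20.70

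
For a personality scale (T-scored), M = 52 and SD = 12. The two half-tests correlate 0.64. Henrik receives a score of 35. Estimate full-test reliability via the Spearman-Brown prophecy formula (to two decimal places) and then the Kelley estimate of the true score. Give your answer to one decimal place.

38.7

Spearman-Brown: ρ = 2r/(1 + r) = 2(0.64)/(1 + 0.64) = 1.280/1.64 = 0.7805 → 0.78
Kelley's formula gives T̂ = 0.78·35 + 0.22·52 = 27.30 + 11.44 = 38.74.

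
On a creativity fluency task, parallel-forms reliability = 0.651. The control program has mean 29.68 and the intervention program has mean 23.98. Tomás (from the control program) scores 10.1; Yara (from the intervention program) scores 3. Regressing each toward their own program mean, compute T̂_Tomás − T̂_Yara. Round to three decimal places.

6.611

T̂_Tomás = 0.651(10.1) + 0.349(29.68) = 16.93342
T̂_Yara = 0.651(3) + 0.349(23.98) = 10.32202
Difference = 16.93342 − 10.32202 = 6.61140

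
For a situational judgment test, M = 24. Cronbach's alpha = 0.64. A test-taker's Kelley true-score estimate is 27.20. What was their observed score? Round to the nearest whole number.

T̂ = ρX + (1 − ρ)μ  ⇒  X = (T̂ − (1 − ρ)μ) / ρ
X = (27.20 − 0.36 × 24) / 0.64 = (27.20 − 8.64) / 0.64 = 18.56 / 0.64 = 29.00

29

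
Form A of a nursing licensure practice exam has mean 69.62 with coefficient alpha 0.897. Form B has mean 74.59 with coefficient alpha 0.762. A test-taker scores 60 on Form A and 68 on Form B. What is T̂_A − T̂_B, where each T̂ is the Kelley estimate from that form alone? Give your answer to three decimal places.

-8.578

T̂_A = 0.897(60) + 0.103(69.62) = 60.99086
T̂_B = 0.762(68) + 0.238(74.59) = 69.56842
T̂_A − T̂_B = -8.57756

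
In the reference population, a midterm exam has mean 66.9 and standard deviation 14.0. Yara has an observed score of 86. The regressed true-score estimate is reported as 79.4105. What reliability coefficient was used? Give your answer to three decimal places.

T̂ = ρX + (1 − ρ)μ  ⇒  T̂ − μ = ρ(X − μ)
ρ = (T̂ − μ)/(X − μ) = (79.4105 − 66.9) / (86 − 66.9) = 12.5105 / 19.1 = 0.65500

0.655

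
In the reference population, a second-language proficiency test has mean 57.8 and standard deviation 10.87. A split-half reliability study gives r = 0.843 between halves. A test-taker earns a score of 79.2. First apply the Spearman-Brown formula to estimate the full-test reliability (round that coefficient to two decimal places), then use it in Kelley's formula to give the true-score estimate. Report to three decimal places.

Spearman-Brown: ρ = 2r/(1 + r) = 2(0.843)/(1 + 0.843) = 1.6860/1.843 = 0.9148 → 0.91
Kelley's formula gives T̂ = 0.91·79.2 + 0.09·57.8 = 72.072 + 5.202 = 77.2740.

77.274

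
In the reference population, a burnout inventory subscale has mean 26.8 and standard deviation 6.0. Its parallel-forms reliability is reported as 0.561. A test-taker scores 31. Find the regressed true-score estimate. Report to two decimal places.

29.16

Weight the observed score by reliability and the mean by (1 − reliability): T̂ = 0.561·31 + 0.439·26.8 = 17.391 + 11.7652 = 29.156.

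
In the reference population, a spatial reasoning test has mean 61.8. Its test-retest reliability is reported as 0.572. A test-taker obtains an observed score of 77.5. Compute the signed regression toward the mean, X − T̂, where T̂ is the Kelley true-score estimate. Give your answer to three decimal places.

T̂ = ρX + (1 − ρ)μ
  = 0.572 × 77.5 + 0.428 × 61.8
  = 44.3300 + 26.4504
  = 70.78040
  ≈ 70.7804
X − T̂ = 77.5 − 70.7804 = 6.7196 → 6.720

6.720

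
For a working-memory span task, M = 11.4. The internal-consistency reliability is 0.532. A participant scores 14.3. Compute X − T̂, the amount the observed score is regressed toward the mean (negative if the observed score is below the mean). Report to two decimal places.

1.36

T̂ = 0.532(14.3) + 0.468(11.4) = 7.6076 + 5.3352 = 12.9428 → 12.943
X − T̂ = 14.3 − 12.943 = 1.357 → 1.36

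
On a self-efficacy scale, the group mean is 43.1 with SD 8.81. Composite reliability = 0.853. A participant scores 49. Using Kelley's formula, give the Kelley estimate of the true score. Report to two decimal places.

48.13

Weight the observed score by reliability and the mean by (1 − reliability): T̂ = 0.853·49 + 0.147·43.1 = 41.797 + 6.3357 = 48.133.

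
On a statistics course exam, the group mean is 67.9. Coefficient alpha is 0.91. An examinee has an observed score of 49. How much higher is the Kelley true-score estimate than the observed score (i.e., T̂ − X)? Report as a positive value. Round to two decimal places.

T̂ = 0.91(49) + 0.09(67.9) = 44.59 + 6.111 = 50.7010 → 50.701
T̂ − X = 50.701 − 49 = 1.701 → 1.70

1.70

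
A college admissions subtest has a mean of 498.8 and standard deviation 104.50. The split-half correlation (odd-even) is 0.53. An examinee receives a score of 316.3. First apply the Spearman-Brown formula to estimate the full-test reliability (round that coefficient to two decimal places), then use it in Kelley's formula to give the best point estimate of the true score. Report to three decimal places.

Spearman-Brown: ρ = 2r/(1 + r) = 2(0.53)/(1 + 0.53) = 1.060/1.53 = 0.6928 → 0.69
T̂ = ρX + (1 − ρ)μ
  = 0.69 × 316.3 + 0.31 × 498.8
  = 218.247 + 154.628
  = 372.8750
  ≈ 372.875

372.875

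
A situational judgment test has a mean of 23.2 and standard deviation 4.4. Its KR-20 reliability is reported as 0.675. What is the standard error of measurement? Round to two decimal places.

2.51

SEM = SD · √(1 − ρ) = 4.4 × √0.325 = 4.4 × 0.5701 = 2.508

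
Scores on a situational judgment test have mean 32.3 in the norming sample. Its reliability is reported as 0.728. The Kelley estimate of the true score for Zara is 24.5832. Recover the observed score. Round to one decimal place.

T̂ = ρX + (1 − ρ)μ  ⇒  X = (T̂ − (1 − ρ)μ) / ρ
X = (24.5832 − 0.272 × 32.3) / 0.728 = (24.5832 − 8.7856) / 0.728 = 15.7976 / 0.728 = 21.700

21.7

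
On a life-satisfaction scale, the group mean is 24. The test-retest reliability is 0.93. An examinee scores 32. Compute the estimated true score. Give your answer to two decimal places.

31.44

T̂ = 0.93(32) + 0.07(24) = 29.76 + 1.68 = 31.440 → 31.44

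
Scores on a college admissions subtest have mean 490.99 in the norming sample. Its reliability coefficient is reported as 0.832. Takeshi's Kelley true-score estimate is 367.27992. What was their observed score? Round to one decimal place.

T̂ = ρX + (1 − ρ)μ  ⇒  X = (T̂ − (1 − ρ)μ) / ρ
X = (367.27992 − 0.168 × 490.99) / 0.832 = (367.27992 − 82.48632) / 0.832 = 284.79360 / 0.832 = 342.300

342.3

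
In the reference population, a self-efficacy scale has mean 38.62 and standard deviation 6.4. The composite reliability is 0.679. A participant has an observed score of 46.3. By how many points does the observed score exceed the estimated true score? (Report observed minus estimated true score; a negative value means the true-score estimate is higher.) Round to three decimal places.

T̂ = ρX + (1 − ρ)μ
  = 0.679 × 46.3 + 0.321 × 38.62
  = 31.4377 + 12.39702
  = 43.83472
  ≈ 43.8347
X − T̂ = 46.3 − 43.8347 = 2.4653 → 2.465

2.465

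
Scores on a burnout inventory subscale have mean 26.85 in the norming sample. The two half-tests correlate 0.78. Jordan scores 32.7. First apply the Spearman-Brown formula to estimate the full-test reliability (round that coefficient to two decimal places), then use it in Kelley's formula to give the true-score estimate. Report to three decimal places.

Spearman-Brown: ρ = 2r/(1 + r) = 2(0.78)/(1 + 0.78) = 1.560/1.78 = 0.8764 → 0.88
T̂ = ρX + (1 − ρ)μ
  = 0.88 × 32.7 + 0.12 × 26.85
  = 28.776 + 3.2220
  = 31.9980
  ≈ 31.998

31.998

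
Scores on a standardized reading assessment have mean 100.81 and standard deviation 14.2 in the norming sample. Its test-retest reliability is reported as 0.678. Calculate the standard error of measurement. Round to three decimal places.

SEM = SD · √(1 − ρ) = 14.2 × √0.322 = 14.2 × 0.5675 = 8.0578

8.058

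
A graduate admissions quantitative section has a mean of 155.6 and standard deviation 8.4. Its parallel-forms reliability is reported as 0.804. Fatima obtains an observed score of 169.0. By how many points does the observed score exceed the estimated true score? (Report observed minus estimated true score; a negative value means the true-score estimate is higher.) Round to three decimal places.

Weight the observed score by reliability and the mean by (1 − reliability): T̂ = 0.804·169.0 + 0.196·155.6 = 135.8760 + 30.4976 = 166.37360.
X − T̂ = 169.0 − 166.3736 = 2.6264 → 2.626

2.626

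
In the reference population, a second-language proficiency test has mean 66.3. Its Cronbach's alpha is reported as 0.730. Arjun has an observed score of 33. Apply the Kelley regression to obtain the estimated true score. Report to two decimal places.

41.99

Regress the observed score toward the mean by the unreliability: T̂ = 0.730·33 + 0.270·66.3 = 24.090 + 17.9010 = 41.991.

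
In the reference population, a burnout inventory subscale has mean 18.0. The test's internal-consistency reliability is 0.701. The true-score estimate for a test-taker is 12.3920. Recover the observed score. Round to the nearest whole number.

10

T̂ = ρX + (1 − ρ)μ  ⇒  X = (T̂ − (1 − ρ)μ) / ρ
X = (12.3920 − 0.299 × 18.0) / 0.701 = (12.3920 − 5.3820) / 0.701 = 7.0100 / 0.701 = 10.00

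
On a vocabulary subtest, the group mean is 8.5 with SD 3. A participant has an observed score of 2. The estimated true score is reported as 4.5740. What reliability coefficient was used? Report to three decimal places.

0.604

T̂ = ρX + (1 − ρ)μ  ⇒  T̂ − μ = ρ(X − μ)
ρ = (T̂ − μ)/(X − μ) = (4.5740 − 8.5) / (2 − 8.5) = -3.9260 / -6.5 = 0.60400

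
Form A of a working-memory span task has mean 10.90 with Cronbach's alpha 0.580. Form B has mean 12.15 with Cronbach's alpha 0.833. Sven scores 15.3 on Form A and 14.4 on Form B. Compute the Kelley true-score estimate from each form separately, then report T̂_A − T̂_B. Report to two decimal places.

T̂_A = 0.580(15.3) + 0.420(10.90) = 13.4520
T̂_B = 0.833(14.4) + 0.167(12.15) = 14.0243
T̂_A − T̂_B = -0.5723

-0.57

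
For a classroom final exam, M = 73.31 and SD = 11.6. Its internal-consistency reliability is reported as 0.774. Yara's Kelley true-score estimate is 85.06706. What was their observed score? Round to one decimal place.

T̂ = ρX + (1 − ρ)μ  ⇒  X = (T̂ − (1 − ρ)μ) / ρ
X = (85.06706 − 0.226 × 73.31) / 0.774 = (85.06706 − 16.56806) / 0.774 = 68.49900 / 0.774 = 88.500

88.5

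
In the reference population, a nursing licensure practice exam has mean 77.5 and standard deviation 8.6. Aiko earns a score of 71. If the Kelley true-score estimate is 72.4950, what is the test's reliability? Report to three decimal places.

T̂ = ρX + (1 − ρ)μ  ⇒  T̂ − μ = ρ(X − μ)
ρ = (T̂ − μ)/(X − μ) = (72.4950 − 77.5) / (71 − 77.5) = -5.0050 / -6.5 = 0.77000

0.770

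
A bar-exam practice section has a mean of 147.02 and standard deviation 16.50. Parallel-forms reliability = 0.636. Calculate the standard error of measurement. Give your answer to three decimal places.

9.955

SEM = SD · √(1 − ρ) = 16.50 × √0.364 = 16.50 × 0.6033 = 9.9548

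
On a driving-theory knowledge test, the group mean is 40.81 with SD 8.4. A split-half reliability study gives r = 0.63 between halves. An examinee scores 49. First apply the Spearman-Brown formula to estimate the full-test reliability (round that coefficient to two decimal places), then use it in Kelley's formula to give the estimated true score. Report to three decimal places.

47.116

Spearman-Brown: ρ = 2r/(1 + r) = 2(0.63)/(1 + 0.63) = 1.260/1.63 = 0.7730 → 0.77
Weight the observed score by reliability and the mean by (1 − reliability): T̂ = 0.77·49 + 0.23·40.81 = 37.73 + 9.3863 = 47.1163.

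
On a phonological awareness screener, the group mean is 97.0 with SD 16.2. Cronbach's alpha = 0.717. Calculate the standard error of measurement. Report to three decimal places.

8.618

SEM = SD · √(1 − ρ) = 16.2 × √0.283 = 16.2 × 0.5320 = 8.6180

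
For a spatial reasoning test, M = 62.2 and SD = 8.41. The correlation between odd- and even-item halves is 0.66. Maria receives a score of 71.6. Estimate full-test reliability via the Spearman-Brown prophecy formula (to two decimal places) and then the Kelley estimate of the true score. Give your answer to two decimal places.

69.72

Spearman-Brown: ρ = 2r/(1 + r) = 2(0.66)/(1 + 0.66) = 1.320/1.66 = 0.7952 → 0.80
T̂ = 0.80(71.6) + 0.20(62.2) = 57.280 + 12.440 = 69.720 → 69.72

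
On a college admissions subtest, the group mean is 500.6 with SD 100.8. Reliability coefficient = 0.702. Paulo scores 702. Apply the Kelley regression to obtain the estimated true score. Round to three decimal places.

641.983

Regress the observed score toward the mean by the unreliability: T̂ = 0.702·702 + 0.298·500.6 = 492.804 + 149.1788 = 641.9828.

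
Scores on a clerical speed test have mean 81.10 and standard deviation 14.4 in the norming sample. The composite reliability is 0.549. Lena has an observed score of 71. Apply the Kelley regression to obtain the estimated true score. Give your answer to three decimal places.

T̂ = 0.549(71) + 0.451(81.10) = 38.979 + 36.57610 = 75.5551 → 75.555

75.555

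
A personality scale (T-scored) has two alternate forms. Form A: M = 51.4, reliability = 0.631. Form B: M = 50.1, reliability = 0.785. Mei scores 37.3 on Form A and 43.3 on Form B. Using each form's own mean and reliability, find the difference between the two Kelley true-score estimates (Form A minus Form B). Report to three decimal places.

-2.259

T̂_A = 0.631(37.3) + 0.369(51.4) = 42.50290
T̂_B = 0.785(43.3) + 0.215(50.1) = 44.76200
T̂_A − T̂_B = -2.25910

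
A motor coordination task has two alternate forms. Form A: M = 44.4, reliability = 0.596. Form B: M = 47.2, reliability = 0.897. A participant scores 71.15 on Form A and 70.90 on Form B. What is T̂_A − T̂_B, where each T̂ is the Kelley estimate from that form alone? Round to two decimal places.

T̂_A = 0.596(71.15) + 0.404(44.4) = 60.3430
T̂_B = 0.897(70.90) + 0.103(47.2) = 68.4589
T̂_A − T̂_B = -8.1159

-8.12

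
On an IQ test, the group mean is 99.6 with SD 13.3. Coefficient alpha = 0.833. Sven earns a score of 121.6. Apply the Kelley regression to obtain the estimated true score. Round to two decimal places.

T̂ = 0.833(121.6) + 0.167(99.6) = 101.2928 + 16.6332 = 117.926 → 117.93

117.93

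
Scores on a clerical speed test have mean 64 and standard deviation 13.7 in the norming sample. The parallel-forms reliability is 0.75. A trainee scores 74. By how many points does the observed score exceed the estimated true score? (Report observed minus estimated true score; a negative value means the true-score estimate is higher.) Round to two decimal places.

T̂ = 0.75(74) + 0.25(64) = 55.50 + 16.00 = 71.5000 → 71.500
X − T̂ = 74 − 71.500 = 2.500 → 2.50

2.50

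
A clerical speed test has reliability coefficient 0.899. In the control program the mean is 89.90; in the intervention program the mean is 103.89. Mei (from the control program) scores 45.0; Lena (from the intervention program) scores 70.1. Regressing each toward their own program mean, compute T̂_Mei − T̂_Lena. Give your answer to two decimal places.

T̂_Mei = 0.899(45.0) + 0.101(89.90) = 49.5349
T̂_Lena = 0.899(70.1) + 0.101(103.89) = 73.5128
Difference = 49.5349 − 73.5128 = -23.9779

-23.98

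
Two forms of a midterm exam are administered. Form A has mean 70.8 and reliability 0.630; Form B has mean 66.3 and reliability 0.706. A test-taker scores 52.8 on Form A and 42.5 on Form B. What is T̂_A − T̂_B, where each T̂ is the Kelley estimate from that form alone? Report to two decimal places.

T̂_A = 0.630(52.8) + 0.370(70.8) = 59.4600
T̂_B = 0.706(42.5) + 0.294(66.3) = 49.4972
T̂_A − T̂_B = 9.9628

9.96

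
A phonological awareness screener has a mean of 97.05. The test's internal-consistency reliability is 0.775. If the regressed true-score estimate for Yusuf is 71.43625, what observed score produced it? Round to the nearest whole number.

64

T̂ = ρX + (1 − ρ)μ  ⇒  X = (T̂ − (1 − ρ)μ) / ρ
X = (71.43625 − 0.225 × 97.05) / 0.775 = (71.43625 − 21.83625) / 0.775 = 49.60000 / 0.775 = 64.00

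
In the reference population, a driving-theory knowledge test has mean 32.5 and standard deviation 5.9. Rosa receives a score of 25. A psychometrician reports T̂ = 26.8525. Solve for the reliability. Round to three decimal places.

T̂ = ρX + (1 − ρ)μ  ⇒  T̂ − μ = ρ(X − μ)
ρ = (T̂ − μ)/(X − μ) = (26.8525 − 32.5) / (25 − 32.5) = -5.6475 / -7.5 = 0.75300

0.753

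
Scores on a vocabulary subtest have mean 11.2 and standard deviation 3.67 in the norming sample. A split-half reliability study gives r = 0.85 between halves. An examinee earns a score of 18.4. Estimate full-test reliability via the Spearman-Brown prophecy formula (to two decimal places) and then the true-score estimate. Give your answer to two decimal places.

Spearman-Brown: ρ = 2r/(1 + r) = 2(0.85)/(1 + 0.85) = 1.700/1.85 = 0.9189 → 0.92
Regress the observed score toward the mean by the unreliability: T̂ = 0.92·18.4 + 0.08·11.2 = 16.928 + 0.896 = 17.824.

17.82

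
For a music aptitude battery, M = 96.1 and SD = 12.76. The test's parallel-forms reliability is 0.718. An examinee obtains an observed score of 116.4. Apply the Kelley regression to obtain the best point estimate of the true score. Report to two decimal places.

T̂ = 0.718(116.4) + 0.282(96.1) = 83.5752 + 27.1002 = 110.675 → 110.68

110.68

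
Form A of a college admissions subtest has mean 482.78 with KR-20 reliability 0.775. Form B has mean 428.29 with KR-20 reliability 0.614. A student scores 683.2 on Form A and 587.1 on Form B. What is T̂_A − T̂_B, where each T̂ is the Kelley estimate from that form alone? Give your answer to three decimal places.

112.306

T̂_A = 0.775(683.2) + 0.225(482.78) = 638.10550
T̂_B = 0.614(587.1) + 0.386(428.29) = 525.79934
T̂_A − T̂_B = 112.30616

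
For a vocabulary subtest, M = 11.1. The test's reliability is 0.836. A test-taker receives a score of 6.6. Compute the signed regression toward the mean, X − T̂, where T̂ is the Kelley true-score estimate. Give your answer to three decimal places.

T̂ = ρX + (1 − ρ)μ
  = 0.836 × 6.6 + 0.164 × 11.1
  = 5.5176 + 1.8204
  = 7.33800
  ≈ 7.3380
X − T̂ = 6.6 − 7.3380 = -0.7380 → -0.738

-0.738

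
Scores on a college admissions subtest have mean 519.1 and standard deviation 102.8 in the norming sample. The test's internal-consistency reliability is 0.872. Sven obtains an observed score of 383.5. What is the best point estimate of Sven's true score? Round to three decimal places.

400.857

T̂ = ρX + (1 − ρ)μ
  = 0.872 × 383.5 + 0.128 × 519.1
  = 334.4120 + 66.4448
  = 400.8568
  ≈ 400.857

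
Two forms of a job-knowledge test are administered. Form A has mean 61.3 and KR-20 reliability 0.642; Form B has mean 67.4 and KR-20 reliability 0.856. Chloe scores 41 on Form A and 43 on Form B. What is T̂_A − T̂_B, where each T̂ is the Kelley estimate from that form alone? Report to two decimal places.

T̂_A = 0.642(41) + 0.358(61.3) = 48.2674
T̂_B = 0.856(43) + 0.144(67.4) = 46.5136
T̂_A − T̂_B = 1.7538

1.75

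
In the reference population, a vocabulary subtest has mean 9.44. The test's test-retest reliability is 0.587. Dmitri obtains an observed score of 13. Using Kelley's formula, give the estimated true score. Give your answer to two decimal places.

T̂ = ρX + (1 − ρ)μ
  = 0.587 × 13 + 0.413 × 9.44
  = 7.631 + 3.89872
  = 11.530
  ≈ 11.53

11.53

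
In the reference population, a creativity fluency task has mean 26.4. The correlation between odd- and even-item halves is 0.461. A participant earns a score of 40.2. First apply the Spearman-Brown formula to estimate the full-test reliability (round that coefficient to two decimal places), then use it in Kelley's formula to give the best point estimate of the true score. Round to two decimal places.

Spearman-Brown: ρ = 2r/(1 + r) = 2(0.461)/(1 + 0.461) = 0.9220/1.461 = 0.6311 → 0.63
T̂ = ρX + (1 − ρ)μ
  = 0.63 × 40.2 + 0.37 × 26.4
  = 25.326 + 9.768
  = 35.094
  ≈ 35.09

35.09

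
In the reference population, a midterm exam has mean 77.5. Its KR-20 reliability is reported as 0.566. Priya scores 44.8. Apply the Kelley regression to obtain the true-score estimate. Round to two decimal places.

58.99

T̂ = 0.566(44.8) + 0.434(77.5) = 25.3568 + 33.6350 = 58.992 → 58.99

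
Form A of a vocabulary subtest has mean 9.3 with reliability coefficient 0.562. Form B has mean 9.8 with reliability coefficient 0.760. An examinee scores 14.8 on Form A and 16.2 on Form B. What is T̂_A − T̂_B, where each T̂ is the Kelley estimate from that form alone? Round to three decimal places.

T̂_A = 0.562(14.8) + 0.438(9.3) = 12.39100
T̂_B = 0.760(16.2) + 0.240(9.8) = 14.66400
T̂_A − T̂_B = -2.27300

-2.273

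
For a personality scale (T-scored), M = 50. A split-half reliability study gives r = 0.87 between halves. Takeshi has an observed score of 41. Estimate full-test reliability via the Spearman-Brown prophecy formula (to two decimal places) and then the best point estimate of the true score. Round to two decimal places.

41.63

Spearman-Brown: ρ = 2r/(1 + r) = 2(0.87)/(1 + 0.87) = 1.740/1.87 = 0.9305 → 0.93
T̂ = 0.93(41) + 0.07(50) = 38.13 + 3.50 = 41.630 → 41.63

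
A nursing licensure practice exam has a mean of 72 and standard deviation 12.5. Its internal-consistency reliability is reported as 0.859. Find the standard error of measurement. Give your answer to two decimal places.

4.69

SEM = SD · √(1 − ρ) = 12.5 × √0.141 = 12.5 × 0.3755 = 4.694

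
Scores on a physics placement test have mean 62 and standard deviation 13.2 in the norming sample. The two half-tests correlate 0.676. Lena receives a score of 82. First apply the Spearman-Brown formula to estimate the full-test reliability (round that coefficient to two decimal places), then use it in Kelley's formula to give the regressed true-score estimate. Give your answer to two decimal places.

Spearman-Brown: ρ = 2r/(1 + r) = 2(0.676)/(1 + 0.676) = 1.3520/1.676 = 0.8067 → 0.81
T̂ = 0.81(82) + 0.19(62) = 66.42 + 11.78 = 78.200 → 78.20

78.20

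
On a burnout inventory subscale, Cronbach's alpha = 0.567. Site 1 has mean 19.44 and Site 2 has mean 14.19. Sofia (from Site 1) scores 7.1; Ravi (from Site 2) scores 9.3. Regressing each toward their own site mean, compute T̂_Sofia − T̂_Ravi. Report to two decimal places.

1.03

T̂_Sofia = 0.567(7.1) + 0.433(19.44) = 12.4432
T̂_Ravi = 0.567(9.3) + 0.433(14.19) = 11.4174
Difference = 12.4432 − 11.4174 = 1.0258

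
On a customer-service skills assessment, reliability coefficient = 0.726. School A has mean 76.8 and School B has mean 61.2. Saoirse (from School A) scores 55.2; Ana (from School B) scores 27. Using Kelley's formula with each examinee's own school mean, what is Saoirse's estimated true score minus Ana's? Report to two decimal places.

T̂_Saoirse = 0.726(55.2) + 0.274(76.8) = 61.1184
T̂_Ana = 0.726(27) + 0.274(61.2) = 36.3708
Difference = 61.1184 − 36.3708 = 24.7476

24.75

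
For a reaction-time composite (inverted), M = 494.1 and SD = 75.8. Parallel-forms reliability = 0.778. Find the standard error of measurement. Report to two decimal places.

SEM = SD · √(1 − ρ) = 75.8 × √0.222 = 75.8 × 0.4712 = 35.715

35.71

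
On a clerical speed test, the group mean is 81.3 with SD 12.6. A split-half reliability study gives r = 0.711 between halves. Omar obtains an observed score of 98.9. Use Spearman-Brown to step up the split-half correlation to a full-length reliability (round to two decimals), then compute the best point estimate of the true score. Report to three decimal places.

Spearman-Brown: ρ = 2r/(1 + r) = 2(0.711)/(1 + 0.711) = 1.4220/1.711 = 0.8311 → 0.83
Regress the observed score toward the mean by the unreliability: T̂ = 0.83·98.9 + 0.17·81.3 = 82.087 + 13.821 = 95.9080.

95.908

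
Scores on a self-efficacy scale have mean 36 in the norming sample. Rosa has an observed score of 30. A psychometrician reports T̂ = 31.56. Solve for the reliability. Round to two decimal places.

T̂ = ρX + (1 − ρ)μ  ⇒  T̂ − μ = ρ(X − μ)
ρ = (T̂ − μ)/(X − μ) = (31.56 − 36) / (30 − 36) = -4.44 / -6.0 = 0.7400

0.74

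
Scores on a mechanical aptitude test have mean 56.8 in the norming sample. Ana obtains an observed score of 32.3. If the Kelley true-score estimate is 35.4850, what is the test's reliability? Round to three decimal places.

0.870

T̂ = ρX + (1 − ρ)μ  ⇒  T̂ − μ = ρ(X − μ)
ρ = (T̂ − μ)/(X − μ) = (35.4850 − 56.8) / (32.3 − 56.8) = -21.3150 / -24.5 = 0.87000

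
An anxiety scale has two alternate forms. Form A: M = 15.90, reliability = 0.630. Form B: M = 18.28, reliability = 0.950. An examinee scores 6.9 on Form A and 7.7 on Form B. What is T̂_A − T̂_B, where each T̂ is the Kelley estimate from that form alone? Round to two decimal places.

T̂_A = 0.630(6.9) + 0.370(15.90) = 10.2300
T̂_B = 0.950(7.7) + 0.050(18.28) = 8.2290
T̂_A − T̂_B = 2.0010

2.00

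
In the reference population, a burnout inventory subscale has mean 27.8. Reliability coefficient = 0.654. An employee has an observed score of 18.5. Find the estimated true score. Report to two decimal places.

21.72

Kelley's formula gives T̂ = 0.654·18.5 + 0.346·27.8 = 12.0990 + 9.6188 = 21.718.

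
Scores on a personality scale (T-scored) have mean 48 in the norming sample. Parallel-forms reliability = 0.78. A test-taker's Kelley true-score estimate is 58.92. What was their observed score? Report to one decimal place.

62.0

T̂ = ρX + (1 − ρ)μ  ⇒  X = (T̂ − (1 − ρ)μ) / ρ
X = (58.92 − 0.22 × 48) / 0.78 = (58.92 − 10.56) / 0.78 = 48.36 / 0.78 = 62.000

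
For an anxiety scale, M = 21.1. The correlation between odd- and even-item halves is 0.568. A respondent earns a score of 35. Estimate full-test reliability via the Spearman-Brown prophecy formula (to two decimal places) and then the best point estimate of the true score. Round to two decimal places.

Spearman-Brown: ρ = 2r/(1 + r) = 2(0.568)/(1 + 0.568) = 1.1360/1.568 = 0.7245 → 0.72
Regress the observed score toward the mean by the unreliability: T̂ = 0.72·35 + 0.28·21.1 = 25.20 + 5.908 = 31.108.

31.11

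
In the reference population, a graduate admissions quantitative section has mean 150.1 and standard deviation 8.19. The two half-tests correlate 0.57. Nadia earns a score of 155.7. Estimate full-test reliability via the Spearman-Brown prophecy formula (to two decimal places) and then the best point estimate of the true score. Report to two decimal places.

Spearman-Brown: ρ = 2r/(1 + r) = 2(0.57)/(1 + 0.57) = 1.140/1.57 = 0.7261 → 0.73
T̂ = 0.73(155.7) + 0.27(150.1) = 113.661 + 40.527 = 154.188 → 154.19

154.19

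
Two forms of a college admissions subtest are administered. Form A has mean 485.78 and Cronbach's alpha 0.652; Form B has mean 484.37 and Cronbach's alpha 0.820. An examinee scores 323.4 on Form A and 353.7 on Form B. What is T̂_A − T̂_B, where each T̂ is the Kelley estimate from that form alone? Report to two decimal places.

T̂_A = 0.652(323.4) + 0.348(485.78) = 379.9082
T̂_B = 0.820(353.7) + 0.180(484.37) = 377.2206
T̂_A − T̂_B = 2.6876

2.69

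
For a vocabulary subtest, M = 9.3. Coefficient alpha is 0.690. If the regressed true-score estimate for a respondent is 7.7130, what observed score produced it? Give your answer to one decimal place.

7.0

T̂ = ρX + (1 − ρ)μ  ⇒  X = (T̂ − (1 − ρ)μ) / ρ
X = (7.7130 − 0.310 × 9.3) / 0.690 = (7.7130 − 2.8830) / 0.690 = 4.8300 / 0.690 = 7.000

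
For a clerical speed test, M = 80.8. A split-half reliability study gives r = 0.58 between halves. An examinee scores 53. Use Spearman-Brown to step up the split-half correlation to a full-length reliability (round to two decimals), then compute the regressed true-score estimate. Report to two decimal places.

Spearman-Brown: ρ = 2r/(1 + r) = 2(0.58)/(1 + 0.58) = 1.160/1.58 = 0.7342 → 0.73
T̂ = ρX + (1 − ρ)μ
  = 0.73 × 53 + 0.27 × 80.8
  = 38.69 + 21.816
  = 60.506
  ≈ 60.51

60.51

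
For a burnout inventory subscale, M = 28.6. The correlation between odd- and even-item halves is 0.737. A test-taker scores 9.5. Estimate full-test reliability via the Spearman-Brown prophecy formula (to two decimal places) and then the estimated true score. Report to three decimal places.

12.365

Spearman-Brown: ρ = 2r/(1 + r) = 2(0.737)/(1 + 0.737) = 1.4740/1.737 = 0.8486 → 0.85
T̂ = ρX + (1 − ρ)μ
  = 0.85 × 9.5 + 0.15 × 28.6
  = 8.075 + 4.290
  = 12.3650
  ≈ 12.365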